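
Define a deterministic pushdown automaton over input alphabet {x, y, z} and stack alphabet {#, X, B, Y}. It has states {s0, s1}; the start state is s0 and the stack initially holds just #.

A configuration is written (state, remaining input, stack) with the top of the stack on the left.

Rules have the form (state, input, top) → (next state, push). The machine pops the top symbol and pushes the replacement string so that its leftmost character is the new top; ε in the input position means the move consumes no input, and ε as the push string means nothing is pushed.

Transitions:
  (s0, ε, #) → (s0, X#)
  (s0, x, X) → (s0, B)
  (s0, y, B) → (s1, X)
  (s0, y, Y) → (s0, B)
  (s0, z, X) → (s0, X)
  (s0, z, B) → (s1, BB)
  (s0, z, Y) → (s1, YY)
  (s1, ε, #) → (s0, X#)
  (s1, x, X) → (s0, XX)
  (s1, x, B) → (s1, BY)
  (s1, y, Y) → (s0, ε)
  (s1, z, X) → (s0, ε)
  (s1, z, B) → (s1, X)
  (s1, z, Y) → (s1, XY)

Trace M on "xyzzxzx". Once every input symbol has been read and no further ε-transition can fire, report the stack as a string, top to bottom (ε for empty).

BYB#

(s0, xyzzxzx, #)
  ε-move, top #: go to s0, push X# → (s0, xyzzxzx, X#)
  read x, top X: go to s0, push B → (s0, yzzxzx, B#)
  read y, top B: go to s1, push X → (s1, zzxzx, X#)
  read z, top X: go to s0, push ε → (s0, zxzx, #)
  ε-move, top #: go to s0, push X# → (s0, zxzx, X#)
  read z, top X: go to s0, push X → (s0, xzx, X#)
  read x, top X: go to s0, push B → (s0, zx, B#)
  read z, top B: go to s1, push BB → (s1, x, BB#)
  read x, top B: go to s1, push BY → (s1, ε, BYB#)
All input consumed in state s1 with stack BYB#.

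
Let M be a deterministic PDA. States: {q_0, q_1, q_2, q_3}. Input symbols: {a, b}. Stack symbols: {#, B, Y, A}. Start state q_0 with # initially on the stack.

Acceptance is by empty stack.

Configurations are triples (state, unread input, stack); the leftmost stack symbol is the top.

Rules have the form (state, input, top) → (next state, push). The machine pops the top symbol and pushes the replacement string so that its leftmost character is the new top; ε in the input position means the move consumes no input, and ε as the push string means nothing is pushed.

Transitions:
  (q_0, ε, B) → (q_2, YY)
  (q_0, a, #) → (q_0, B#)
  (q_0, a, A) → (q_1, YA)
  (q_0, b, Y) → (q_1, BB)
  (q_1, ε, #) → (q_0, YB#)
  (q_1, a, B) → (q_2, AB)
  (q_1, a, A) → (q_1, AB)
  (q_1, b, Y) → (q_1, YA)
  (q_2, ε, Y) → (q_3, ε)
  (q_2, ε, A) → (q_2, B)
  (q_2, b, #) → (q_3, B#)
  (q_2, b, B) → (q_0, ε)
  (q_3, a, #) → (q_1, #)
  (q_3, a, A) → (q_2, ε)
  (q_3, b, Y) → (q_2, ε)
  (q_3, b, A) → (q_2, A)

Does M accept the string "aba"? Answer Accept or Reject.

Reject

(q_0, aba, #)
  read a, top #: go to q_0, push B# → (q_0, ba, B#)
  ε-move, top B: go to q_2, push YY → (q_2, ba, YY#)
  ε-move, top Y: go to q_3, push ε → (q_3, ba, Y#)
  read b, top Y: go to q_2, push ε → (q_2, a, #)
No transition applies at (q_2, a, #); input not fully consumed.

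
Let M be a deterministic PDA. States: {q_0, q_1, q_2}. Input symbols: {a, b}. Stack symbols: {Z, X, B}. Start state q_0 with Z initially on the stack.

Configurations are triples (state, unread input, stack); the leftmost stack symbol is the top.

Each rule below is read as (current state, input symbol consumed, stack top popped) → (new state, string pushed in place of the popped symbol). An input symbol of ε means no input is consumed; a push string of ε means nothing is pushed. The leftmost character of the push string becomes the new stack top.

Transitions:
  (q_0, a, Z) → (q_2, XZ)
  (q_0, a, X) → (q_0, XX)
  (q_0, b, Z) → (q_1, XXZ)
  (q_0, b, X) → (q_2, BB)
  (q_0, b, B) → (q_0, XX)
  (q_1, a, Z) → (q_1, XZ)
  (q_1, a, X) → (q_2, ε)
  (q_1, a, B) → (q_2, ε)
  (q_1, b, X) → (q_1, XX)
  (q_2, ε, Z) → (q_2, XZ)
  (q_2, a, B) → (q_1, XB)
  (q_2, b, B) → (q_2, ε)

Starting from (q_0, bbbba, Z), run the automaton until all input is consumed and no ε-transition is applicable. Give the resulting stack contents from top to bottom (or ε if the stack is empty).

XXXXZ

(q_0, bbbba, Z)
  read b, top Z: go to q_1, push XXZ → (q_1, bbba, XXZ)
  read b, top X: go to q_1, push XX → (q_1, bba, XXXZ)
  read b, top X: go to q_1, push XX → (q_1, ba, XXXXZ)
  read b, top X: go to q_1, push XX → (q_1, a, XXXXXZ)
  read a, top X: go to q_2, push ε → (q_2, ε, XXXXZ)
All input consumed in state q_2 with stack XXXXZ.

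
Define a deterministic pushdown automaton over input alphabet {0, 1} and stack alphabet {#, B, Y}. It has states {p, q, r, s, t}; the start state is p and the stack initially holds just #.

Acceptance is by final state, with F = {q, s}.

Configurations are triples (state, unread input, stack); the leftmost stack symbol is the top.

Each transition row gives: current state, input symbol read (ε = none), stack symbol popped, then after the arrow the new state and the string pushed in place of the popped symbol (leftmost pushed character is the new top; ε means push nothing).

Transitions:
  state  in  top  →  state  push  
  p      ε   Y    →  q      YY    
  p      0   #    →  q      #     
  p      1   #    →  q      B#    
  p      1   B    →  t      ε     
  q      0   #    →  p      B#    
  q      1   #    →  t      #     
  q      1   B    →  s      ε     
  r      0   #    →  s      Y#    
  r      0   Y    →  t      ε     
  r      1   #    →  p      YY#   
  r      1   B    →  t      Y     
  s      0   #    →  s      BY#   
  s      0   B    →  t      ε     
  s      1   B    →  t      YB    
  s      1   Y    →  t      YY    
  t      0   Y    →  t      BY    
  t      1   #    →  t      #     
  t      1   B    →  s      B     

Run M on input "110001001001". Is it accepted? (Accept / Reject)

(p, 110001001001, #)
  read 1, top #: go to q, push B# → (q, 10001001001, B#)
  read 1, top B: go to s, push ε → (s, 0001001001, #)
  read 0, top #: go to s, push BY# → (s, 001001001, BY#)
  read 0, top B: go to t, push ε → (t, 01001001, Y#)
  read 0, top Y: go to t, push BY → (t, 1001001, BY#)
  read 1, top B: go to s, push B → (s, 001001, BY#)
  read 0, top B: go to t, push ε → (t, 01001, Y#)
  read 0, top Y: go to t, push BY → (t, 1001, BY#)
  read 1, top B: go to s, push B → (s, 001, BY#)
  read 0, top B: go to t, push ε → (t, 01, Y#)
  read 0, top Y: go to t, push BY → (t, 1, BY#)
  read 1, top B: go to s, push B → (s, ε, BY#)
All input consumed; state s ∈ F.

Accept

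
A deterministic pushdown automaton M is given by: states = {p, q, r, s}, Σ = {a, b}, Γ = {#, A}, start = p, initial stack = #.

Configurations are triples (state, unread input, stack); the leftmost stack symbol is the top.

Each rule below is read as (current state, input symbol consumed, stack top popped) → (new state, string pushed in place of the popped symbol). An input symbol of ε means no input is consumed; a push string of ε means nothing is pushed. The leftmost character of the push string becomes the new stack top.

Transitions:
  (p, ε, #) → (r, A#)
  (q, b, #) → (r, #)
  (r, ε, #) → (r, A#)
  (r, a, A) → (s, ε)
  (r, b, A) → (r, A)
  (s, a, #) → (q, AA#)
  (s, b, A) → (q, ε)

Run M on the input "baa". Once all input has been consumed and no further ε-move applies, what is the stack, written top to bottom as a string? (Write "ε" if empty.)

AA#

(p, baa, #)
  ε-move, top #: go to r, push A# → (r, baa, A#)
  read b, top A: go to r, push A → (r, aa, A#)
  read a, top A: go to s, push ε → (s, a, #)
  read a, top #: go to q, push AA# → (q, ε, AA#)
All input consumed in state q with stack AA#.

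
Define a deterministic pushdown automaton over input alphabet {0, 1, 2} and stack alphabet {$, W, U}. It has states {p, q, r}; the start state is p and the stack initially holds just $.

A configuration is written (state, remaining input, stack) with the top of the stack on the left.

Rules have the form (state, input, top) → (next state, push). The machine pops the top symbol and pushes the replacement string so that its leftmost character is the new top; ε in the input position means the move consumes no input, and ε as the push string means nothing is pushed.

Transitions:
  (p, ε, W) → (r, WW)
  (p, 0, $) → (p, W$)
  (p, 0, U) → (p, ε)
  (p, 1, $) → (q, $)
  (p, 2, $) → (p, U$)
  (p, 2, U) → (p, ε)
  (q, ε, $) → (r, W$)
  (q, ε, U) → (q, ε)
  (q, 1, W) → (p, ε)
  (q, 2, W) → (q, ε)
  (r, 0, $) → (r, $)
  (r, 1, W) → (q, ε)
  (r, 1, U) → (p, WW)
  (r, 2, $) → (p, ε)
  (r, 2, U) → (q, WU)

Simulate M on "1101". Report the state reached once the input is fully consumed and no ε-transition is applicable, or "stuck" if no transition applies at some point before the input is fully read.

stuck

(p, 1101, $)
  read 1, top $: go to q, push $ → (q, 101, $)
  ε-move, top $: go to r, push W$ → (r, 101, W$)
  read 1, top W: go to q, push ε → (q, 01, $)
  ε-move, top $: go to r, push W$ → (r, 01, W$)
No transition for (r, 0, top W); M blocks with input 01 remaining.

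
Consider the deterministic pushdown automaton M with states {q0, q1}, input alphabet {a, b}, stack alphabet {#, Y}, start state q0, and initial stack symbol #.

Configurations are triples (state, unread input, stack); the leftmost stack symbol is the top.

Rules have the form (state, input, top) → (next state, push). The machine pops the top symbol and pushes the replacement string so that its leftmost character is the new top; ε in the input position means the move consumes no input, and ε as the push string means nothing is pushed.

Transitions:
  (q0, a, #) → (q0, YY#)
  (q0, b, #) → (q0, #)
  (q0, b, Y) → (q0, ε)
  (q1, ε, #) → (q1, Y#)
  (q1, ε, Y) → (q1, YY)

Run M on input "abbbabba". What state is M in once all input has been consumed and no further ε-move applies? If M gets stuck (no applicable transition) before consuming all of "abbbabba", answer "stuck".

(q0, abbbabba, #)
  read a, top #: go to q0, push YY# → (q0, bbbabba, YY#)
  read b, top Y: go to q0, push ε → (q0, bbabba, Y#)
  read b, top Y: go to q0, push ε → (q0, babba, #)
  read b, top #: go to q0, push # → (q0, abba, #)
  read a, top #: go to q0, push YY# → (q0, bba, YY#)
  read b, top Y: go to q0, push ε → (q0, ba, Y#)
  read b, top Y: go to q0, push ε → (q0, a, #)
  read a, top #: go to q0, push YY# → (q0, ε, YY#)
All input consumed; M is in state q0.

q0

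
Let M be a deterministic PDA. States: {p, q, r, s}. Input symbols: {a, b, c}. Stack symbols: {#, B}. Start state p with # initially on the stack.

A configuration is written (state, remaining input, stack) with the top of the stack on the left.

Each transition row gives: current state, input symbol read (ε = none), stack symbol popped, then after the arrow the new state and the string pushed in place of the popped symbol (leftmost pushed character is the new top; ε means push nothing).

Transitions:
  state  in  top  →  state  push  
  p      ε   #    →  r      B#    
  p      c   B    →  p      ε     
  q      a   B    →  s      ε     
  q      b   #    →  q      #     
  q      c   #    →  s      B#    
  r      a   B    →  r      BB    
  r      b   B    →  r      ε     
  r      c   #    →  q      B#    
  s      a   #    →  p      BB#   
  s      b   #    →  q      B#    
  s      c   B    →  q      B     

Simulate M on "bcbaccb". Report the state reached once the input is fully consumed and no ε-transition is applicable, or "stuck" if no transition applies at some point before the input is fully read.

stuck

(p, bcbaccb, #)
  ε-move, top #: go to r, push B# → (r, bcbaccb, B#)
  read b, top B: go to r, push ε → (r, cbaccb, #)
  read c, top #: go to q, push B# → (q, baccb, B#)
No transition for (q, b, top B); M blocks with input baccb remaining.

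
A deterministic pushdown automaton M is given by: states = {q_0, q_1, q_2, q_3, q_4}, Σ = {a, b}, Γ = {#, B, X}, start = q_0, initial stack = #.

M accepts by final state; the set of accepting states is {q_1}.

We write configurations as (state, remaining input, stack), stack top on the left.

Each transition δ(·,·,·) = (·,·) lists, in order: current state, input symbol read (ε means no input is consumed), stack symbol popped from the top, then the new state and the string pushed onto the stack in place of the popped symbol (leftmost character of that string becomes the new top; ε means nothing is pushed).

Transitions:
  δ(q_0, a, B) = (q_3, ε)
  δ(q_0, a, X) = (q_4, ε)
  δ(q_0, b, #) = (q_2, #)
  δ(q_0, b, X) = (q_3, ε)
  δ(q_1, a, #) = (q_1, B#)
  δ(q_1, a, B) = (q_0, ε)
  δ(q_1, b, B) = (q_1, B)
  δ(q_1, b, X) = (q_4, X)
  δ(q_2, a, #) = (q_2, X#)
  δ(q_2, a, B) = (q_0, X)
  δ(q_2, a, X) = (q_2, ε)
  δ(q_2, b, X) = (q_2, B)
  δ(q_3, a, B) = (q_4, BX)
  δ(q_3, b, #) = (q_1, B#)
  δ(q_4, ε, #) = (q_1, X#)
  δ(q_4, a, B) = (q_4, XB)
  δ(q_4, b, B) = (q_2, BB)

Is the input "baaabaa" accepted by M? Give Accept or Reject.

(q_0, baaabaa, #) ⊢ (q_2, aaabaa, #) ⊢ (q_2, aabaa, X#) ⊢ (q_2, abaa, #) ⊢ (q_2, baa, X#) ⊢ (q_2, aa, B#) ⊢ (q_0, a, X#) ⊢ (q_4, ε, #) ⊢ (q_1, ε, X#)
All input consumed; state q_1 ∈ F.

Accept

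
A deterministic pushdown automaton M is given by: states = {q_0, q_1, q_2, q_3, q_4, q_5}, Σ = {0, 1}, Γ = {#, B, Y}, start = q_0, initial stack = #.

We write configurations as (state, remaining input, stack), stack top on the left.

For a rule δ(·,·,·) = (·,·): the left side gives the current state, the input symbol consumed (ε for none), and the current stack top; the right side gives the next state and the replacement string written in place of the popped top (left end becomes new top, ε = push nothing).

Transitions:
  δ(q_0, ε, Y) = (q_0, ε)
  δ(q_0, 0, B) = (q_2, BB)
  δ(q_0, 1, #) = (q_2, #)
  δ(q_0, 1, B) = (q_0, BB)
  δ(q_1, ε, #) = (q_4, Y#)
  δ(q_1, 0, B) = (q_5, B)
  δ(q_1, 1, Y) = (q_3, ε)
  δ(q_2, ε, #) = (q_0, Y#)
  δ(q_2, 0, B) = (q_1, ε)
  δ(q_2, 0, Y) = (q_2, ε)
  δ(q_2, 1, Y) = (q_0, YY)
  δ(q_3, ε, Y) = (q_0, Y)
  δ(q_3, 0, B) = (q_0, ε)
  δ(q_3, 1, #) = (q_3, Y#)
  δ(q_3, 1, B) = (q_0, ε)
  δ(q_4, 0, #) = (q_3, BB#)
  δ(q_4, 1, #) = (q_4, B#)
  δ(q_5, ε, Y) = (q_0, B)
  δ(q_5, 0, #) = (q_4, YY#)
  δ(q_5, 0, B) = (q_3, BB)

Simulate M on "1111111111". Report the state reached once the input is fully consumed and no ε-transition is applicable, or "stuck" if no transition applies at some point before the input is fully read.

(q_0, 1111111111, #)
  read 1, top #: go to q_2, push # → (q_2, 111111111, #)
  ε-move, top #: go to q_0, push Y# → (q_0, 111111111, Y#)
  ε-move, top Y: go to q_0, push ε → (q_0, 111111111, #)
  read 1, top #: go to q_2, push # → (q_2, 11111111, #)
  ε-move, top #: go to q_0, push Y# → (q_0, 11111111, Y#)
  ε-move, top Y: go to q_0, push ε → (q_0, 11111111, #)
  read 1, top #: go to q_2, push # → (q_2, 1111111, #)
  ε-move, top #: go to q_0, push Y# → (q_0, 1111111, Y#)
  ε-move, top Y: go to q_0, push ε → (q_0, 1111111, #)
  read 1, top #: go to q_2, push # → (q_2, 111111, #)
  ε-move, top #: go to q_0, push Y# → (q_0, 111111, Y#)
  ε-move, top Y: go to q_0, push ε → (q_0, 111111, #)
  read 1, top #: go to q_2, push # → (q_2, 11111, #)
  ε-move, top #: go to q_0, push Y# → (q_0, 11111, Y#)
  ε-move, top Y: go to q_0, push ε → (q_0, 11111, #)
  read 1, top #: go to q_2, push # → (q_2, 1111, #)
  ε-move, top #: go to q_0, push Y# → (q_0, 1111, Y#)
  ε-move, top Y: go to q_0, push ε → (q_0, 1111, #)
  read 1, top #: go to q_2, push # → (q_2, 111, #)
  ε-move, top #: go to q_0, push Y# → (q_0, 111, Y#)
  ε-move, top Y: go to q_0, push ε → (q_0, 111, #)
  read 1, top #: go to q_2, push # → (q_2, 11, #)
  ε-move, top #: go to q_0, push Y# → (q_0, 11, Y#)
  ε-move, top Y: go to q_0, push ε → (q_0, 11, #)
  read 1, top #: go to q_2, push # → (q_2, 1, #)
  ε-move, top #: go to q_0, push Y# → (q_0, 1, Y#)
  ε-move, top Y: go to q_0, push ε → (q_0, 1, #)
  read 1, top #: go to q_2, push # → (q_2, ε, #)
  ε-move, top #: go to q_0, push Y# → (q_0, ε, Y#)
  ε-move, top Y: go to q_0, push ε → (q_0, ε, #)
All input consumed; M is in state q_0.

q_0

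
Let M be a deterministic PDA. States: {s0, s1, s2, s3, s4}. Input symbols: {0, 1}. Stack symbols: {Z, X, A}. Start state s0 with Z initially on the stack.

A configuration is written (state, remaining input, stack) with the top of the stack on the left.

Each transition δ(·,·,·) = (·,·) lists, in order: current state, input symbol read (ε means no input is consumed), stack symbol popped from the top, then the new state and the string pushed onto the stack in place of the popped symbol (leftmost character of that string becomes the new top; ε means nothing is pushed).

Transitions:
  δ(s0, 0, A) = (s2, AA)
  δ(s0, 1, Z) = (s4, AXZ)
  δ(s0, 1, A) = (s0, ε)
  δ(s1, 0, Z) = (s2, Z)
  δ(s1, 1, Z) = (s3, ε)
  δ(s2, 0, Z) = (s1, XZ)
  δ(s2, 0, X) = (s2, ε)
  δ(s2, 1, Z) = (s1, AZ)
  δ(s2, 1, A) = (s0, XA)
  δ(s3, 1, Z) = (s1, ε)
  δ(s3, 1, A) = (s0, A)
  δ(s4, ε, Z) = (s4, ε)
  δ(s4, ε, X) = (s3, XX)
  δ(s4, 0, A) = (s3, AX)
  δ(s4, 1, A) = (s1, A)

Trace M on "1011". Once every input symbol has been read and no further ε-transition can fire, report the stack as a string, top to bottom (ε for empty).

XXZ

(s0, 1011, Z)
  read 1, top Z: go to s4, push AXZ → (s4, 011, AXZ)
  read 0, top A: go to s3, push AX → (s3, 11, AXXZ)
  read 1, top A: go to s0, push A → (s0, 1, AXXZ)
  read 1, top A: go to s0, push ε → (s0, ε, XXZ)
All input consumed in state s0 with stack XXZ.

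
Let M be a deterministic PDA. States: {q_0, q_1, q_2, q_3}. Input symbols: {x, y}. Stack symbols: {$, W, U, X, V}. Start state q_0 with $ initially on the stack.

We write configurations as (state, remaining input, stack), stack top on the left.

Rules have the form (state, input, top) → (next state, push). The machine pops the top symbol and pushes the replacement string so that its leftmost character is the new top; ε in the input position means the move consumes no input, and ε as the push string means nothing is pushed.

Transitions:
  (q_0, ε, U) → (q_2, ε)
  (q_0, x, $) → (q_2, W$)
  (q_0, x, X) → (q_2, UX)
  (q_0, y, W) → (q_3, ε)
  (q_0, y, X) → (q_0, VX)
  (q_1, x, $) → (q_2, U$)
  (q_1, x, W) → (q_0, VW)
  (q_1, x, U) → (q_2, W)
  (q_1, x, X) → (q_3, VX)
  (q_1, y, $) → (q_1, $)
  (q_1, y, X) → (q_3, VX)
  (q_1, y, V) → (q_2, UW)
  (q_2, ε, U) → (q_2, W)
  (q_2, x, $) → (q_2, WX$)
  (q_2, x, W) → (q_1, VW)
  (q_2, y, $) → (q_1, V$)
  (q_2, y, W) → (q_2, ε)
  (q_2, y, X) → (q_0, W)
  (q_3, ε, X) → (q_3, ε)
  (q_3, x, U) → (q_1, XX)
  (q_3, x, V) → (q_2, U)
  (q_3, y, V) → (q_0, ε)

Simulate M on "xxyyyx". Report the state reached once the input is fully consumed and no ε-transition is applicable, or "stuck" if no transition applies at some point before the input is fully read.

(q_0, xxyyyx, $)
  read x, top $: go to q_2, push W$ → (q_2, xyyyx, W$)
  read x, top W: go to q_1, push VW → (q_1, yyyx, VW$)
  read y, top V: go to q_2, push UW → (q_2, yyx, UWW$)
  ε-move, top U: go to q_2, push W → (q_2, yyx, WWW$)
  read y, top W: go to q_2, push ε → (q_2, yx, WW$)
  read y, top W: go to q_2, push ε → (q_2, x, W$)
  read x, top W: go to q_1, push VW → (q_1, ε, VW$)
All input consumed; M is in state q_1.

q_1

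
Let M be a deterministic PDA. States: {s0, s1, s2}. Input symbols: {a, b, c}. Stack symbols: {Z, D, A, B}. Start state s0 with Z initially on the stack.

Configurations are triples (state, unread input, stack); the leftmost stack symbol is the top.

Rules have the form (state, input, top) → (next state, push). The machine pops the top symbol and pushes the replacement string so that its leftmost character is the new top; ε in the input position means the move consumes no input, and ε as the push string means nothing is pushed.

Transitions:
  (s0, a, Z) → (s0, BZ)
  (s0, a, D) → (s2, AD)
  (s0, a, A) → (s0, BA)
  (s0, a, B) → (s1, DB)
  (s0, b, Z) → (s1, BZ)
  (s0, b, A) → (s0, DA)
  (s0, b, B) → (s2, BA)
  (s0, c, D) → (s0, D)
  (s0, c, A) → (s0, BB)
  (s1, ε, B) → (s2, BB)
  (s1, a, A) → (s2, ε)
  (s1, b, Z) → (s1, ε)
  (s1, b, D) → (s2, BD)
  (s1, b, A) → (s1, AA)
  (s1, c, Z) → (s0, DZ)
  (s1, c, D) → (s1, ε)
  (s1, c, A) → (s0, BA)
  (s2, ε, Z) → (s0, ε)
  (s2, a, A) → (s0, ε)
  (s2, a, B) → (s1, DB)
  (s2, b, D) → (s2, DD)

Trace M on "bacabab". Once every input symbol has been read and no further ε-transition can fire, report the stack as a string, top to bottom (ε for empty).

BDBDBBBZ

(s0, bacabab, Z)
  read b, top Z: go to s1, push BZ → (s1, acabab, BZ)
  ε-move, top B: go to s2, push BB → (s2, acabab, BBZ)
  read a, top B: go to s1, push DB → (s1, cabab, DBBZ)
  read c, top D: go to s1, push ε → (s1, abab, BBZ)
  ε-move, top B: go to s2, push BB → (s2, abab, BBBZ)
  read a, top B: go to s1, push DB → (s1, bab, DBBBZ)
  read b, top D: go to s2, push BD → (s2, ab, BDBBBZ)
  read a, top B: go to s1, push DB → (s1, b, DBDBBBZ)
  read b, top D: go to s2, push BD → (s2, ε, BDBDBBBZ)
All input consumed in state s2 with stack BDBDBBBZ.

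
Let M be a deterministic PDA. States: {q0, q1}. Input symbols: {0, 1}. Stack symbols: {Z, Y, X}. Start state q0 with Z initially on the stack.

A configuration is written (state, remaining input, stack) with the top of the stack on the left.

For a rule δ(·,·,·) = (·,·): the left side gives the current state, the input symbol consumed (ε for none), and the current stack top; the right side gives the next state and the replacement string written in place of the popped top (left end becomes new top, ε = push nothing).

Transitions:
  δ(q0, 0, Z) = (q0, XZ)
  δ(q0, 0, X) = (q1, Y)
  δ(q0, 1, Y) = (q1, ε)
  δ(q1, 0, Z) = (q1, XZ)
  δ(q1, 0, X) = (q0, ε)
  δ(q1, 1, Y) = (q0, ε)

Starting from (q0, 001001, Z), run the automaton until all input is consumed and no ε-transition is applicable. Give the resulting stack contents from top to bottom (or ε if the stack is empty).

(q0, 001001, Z)
  read 0, top Z: go to q0, push XZ → (q0, 01001, XZ)
  read 0, top X: go to q1, push Y → (q1, 1001, YZ)
  read 1, top Y: go to q0, push ε → (q0, 001, Z)
  read 0, top Z: go to q0, push XZ → (q0, 01, XZ)
  read 0, top X: go to q1, push Y → (q1, 1, YZ)
  read 1, top Y: go to q0, push ε → (q0, ε, Z)
All input consumed in state q0 with stack Z.

Z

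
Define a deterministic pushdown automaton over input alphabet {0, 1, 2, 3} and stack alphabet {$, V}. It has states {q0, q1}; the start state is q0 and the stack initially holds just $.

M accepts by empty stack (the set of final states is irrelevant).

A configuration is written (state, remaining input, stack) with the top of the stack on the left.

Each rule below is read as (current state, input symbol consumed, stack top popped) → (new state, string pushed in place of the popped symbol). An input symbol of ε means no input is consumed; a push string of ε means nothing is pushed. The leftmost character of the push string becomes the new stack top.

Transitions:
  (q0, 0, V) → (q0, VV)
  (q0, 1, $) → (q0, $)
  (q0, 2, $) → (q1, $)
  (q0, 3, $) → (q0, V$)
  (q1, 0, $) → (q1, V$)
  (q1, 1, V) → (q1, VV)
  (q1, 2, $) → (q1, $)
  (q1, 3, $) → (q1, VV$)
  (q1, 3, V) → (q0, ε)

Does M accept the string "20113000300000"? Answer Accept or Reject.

Reject

(q0, 20113000300000, $)
  read 2, top $: go to q1, push $ → (q1, 0113000300000, $)
  read 0, top $: go to q1, push V$ → (q1, 113000300000, V$)
  read 1, top V: go to q1, push VV → (q1, 13000300000, VV$)
  read 1, top V: go to q1, push VV → (q1, 3000300000, VVV$)
  read 3, top V: go to q0, push ε → (q0, 000300000, VV$)
  read 0, top V: go to q0, push VV → (q0, 00300000, VVV$)
  read 0, top V: go to q0, push VV → (q0, 0300000, VVVV$)
  read 0, top V: go to q0, push VV → (q0, 300000, VVVVV$)
No transition applies at (q0, 300000, VVVVV$); input not fully consumed.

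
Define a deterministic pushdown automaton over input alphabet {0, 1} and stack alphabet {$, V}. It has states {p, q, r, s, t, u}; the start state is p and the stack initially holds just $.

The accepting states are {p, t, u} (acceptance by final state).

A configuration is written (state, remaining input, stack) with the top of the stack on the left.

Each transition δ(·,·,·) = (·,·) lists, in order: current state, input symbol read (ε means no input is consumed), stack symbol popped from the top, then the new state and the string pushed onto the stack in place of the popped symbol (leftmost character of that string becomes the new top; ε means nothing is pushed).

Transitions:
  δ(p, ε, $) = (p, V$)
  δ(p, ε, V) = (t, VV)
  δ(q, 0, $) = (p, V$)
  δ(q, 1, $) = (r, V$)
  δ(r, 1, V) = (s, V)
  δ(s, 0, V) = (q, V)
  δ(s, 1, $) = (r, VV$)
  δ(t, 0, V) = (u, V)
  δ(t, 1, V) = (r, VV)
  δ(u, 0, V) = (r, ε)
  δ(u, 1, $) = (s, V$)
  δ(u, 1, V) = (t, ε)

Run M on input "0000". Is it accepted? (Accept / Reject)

Reject

(p, 0000, $)
  ε-move, top $: go to p, push V$ → (p, 0000, V$)
  ε-move, top V: go to t, push VV → (t, 0000, VV$)
  read 0, top V: go to u, push V → (u, 000, VV$)
  read 0, top V: go to r, push ε → (r, 00, V$)
No transition applies at (r, 00, V$); input not fully consumed.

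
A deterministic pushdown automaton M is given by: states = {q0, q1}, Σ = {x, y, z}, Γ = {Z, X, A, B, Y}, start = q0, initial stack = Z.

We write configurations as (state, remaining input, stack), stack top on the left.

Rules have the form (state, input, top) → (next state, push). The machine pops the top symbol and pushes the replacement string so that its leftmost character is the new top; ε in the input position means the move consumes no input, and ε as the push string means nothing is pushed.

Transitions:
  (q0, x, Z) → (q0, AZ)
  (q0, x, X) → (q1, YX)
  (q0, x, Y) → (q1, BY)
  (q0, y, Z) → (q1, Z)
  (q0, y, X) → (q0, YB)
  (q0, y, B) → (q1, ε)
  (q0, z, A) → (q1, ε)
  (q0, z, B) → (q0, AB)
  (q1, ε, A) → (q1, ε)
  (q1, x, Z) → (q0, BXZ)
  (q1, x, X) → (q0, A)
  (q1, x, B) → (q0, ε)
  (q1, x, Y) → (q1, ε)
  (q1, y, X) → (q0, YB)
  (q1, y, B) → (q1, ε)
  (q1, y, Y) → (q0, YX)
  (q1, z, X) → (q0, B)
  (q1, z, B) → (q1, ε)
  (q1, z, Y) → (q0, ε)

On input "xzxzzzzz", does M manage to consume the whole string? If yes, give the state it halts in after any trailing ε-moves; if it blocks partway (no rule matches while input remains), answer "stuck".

(q0, xzxzzzzz, Z)
  read x, top Z: go to q0, push AZ → (q0, zxzzzzz, AZ)
  read z, top A: go to q1, push ε → (q1, xzzzzz, Z)
  read x, top Z: go to q0, push BXZ → (q0, zzzzz, BXZ)
  read z, top B: go to q0, push AB → (q0, zzzz, ABXZ)
  read z, top A: go to q1, push ε → (q1, zzz, BXZ)
  read z, top B: go to q1, push ε → (q1, zz, XZ)
  read z, top X: go to q0, push B → (q0, z, BZ)
  read z, top B: go to q0, push AB → (q0, ε, ABZ)
All input consumed; M is in state q0.

q0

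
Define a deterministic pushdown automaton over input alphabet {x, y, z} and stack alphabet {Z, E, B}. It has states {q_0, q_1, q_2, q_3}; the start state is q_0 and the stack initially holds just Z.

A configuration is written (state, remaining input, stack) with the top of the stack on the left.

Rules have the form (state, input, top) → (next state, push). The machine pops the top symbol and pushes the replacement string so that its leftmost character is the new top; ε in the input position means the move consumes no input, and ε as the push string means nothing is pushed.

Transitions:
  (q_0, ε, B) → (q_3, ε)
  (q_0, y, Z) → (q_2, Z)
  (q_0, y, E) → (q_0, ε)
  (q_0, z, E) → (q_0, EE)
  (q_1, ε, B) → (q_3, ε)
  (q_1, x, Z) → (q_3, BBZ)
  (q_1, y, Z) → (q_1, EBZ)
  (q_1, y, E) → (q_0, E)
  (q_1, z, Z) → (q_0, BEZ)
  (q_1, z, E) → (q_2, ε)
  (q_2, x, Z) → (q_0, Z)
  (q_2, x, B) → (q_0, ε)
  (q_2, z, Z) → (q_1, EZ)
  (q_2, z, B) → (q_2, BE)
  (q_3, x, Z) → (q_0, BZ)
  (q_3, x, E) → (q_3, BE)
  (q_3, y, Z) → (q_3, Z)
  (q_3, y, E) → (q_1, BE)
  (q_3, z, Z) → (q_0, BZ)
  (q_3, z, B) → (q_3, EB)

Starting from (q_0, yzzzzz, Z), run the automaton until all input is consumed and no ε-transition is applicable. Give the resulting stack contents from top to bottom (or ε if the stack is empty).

EZ

(q_0, yzzzzz, Z) ⊢ (q_2, zzzzz, Z) ⊢ (q_1, zzzz, EZ) ⊢ (q_2, zzz, Z) ⊢ (q_1, zz, EZ) ⊢ (q_2, z, Z) ⊢ (q_1, ε, EZ)
All input consumed in state q_1 with stack EZ.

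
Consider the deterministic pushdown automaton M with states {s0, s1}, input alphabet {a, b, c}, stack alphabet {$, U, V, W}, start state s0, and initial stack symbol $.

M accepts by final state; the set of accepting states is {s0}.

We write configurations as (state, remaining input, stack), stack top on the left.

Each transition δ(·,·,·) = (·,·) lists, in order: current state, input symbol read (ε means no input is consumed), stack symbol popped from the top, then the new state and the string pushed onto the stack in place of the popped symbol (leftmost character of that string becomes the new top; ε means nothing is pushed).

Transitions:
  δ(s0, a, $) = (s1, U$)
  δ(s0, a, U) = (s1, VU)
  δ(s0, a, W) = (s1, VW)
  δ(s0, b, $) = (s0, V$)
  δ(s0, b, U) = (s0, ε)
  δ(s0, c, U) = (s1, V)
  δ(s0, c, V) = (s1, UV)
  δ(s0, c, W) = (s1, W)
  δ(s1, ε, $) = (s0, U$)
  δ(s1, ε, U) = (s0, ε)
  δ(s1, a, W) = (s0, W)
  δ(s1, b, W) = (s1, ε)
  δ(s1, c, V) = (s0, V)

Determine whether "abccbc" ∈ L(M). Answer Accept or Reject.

Reject

(s0, abccbc, $)
  read a, top $: go to s1, push U$ → (s1, bccbc, U$)
  ε-move, top U: go to s0, push ε → (s0, bccbc, $)
  read b, top $: go to s0, push V$ → (s0, ccbc, V$)
  read c, top V: go to s1, push UV → (s1, cbc, UV$)
  ε-move, top U: go to s0, push ε → (s0, cbc, V$)
  read c, top V: go to s1, push UV → (s1, bc, UV$)
  ε-move, top U: go to s0, push ε → (s0, bc, V$)
No transition applies at (s0, bc, V$); input not fully consumed.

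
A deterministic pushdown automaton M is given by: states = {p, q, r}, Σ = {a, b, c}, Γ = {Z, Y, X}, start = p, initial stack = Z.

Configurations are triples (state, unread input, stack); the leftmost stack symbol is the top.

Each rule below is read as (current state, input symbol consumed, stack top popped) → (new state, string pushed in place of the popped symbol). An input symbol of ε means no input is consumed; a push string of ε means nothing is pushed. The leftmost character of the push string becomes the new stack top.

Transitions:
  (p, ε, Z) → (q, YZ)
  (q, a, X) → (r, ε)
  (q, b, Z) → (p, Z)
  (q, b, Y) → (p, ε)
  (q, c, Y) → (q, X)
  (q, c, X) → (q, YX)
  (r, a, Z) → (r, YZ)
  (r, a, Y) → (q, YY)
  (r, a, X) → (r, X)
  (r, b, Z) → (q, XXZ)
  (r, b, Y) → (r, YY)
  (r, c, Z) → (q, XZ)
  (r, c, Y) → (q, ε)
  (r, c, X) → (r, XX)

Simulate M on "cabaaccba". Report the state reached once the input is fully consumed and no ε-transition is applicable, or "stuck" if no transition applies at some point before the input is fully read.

stuck

(p, cabaaccba, Z) ⊢ (q, cabaaccba, YZ) ⊢ (q, abaaccba, XZ) ⊢ (r, baaccba, Z) ⊢ (q, aaccba, XXZ) ⊢ (r, accba, XZ) ⊢ (r, ccba, XZ) ⊢ (r, cba, XXZ) ⊢ (r, ba, XXXZ)
No transition for (r, b, top X); M blocks with input ba remaining.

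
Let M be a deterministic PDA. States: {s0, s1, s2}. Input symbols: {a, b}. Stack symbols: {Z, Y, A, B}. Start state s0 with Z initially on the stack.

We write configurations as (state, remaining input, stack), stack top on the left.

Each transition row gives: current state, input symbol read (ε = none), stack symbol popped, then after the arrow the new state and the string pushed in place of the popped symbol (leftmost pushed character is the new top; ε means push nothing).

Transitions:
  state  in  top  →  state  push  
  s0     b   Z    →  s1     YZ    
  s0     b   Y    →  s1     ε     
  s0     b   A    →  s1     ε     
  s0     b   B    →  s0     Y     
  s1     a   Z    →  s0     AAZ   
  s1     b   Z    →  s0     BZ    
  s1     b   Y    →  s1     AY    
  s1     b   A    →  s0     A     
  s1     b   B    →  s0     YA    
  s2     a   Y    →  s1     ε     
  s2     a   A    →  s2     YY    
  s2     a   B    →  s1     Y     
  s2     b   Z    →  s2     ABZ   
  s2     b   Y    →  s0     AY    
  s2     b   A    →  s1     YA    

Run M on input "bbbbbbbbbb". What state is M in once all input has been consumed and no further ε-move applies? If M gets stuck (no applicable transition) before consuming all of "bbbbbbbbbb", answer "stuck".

s1

(s0, bbbbbbbbbb, Z)
  read b, top Z: go to s1, push YZ → (s1, bbbbbbbbb, YZ)
  read b, top Y: go to s1, push AY → (s1, bbbbbbbb, AYZ)
  read b, top A: go to s0, push A → (s0, bbbbbbb, AYZ)
  read b, top A: go to s1, push ε → (s1, bbbbbb, YZ)
  read b, top Y: go to s1, push AY → (s1, bbbbb, AYZ)
  read b, top A: go to s0, push A → (s0, bbbb, AYZ)
  read b, top A: go to s1, push ε → (s1, bbb, YZ)
  read b, top Y: go to s1, push AY → (s1, bb, AYZ)
  read b, top A: go to s0, push A → (s0, b, AYZ)
  read b, top A: go to s1, push ε → (s1, ε, YZ)
All input consumed; M is in state s1.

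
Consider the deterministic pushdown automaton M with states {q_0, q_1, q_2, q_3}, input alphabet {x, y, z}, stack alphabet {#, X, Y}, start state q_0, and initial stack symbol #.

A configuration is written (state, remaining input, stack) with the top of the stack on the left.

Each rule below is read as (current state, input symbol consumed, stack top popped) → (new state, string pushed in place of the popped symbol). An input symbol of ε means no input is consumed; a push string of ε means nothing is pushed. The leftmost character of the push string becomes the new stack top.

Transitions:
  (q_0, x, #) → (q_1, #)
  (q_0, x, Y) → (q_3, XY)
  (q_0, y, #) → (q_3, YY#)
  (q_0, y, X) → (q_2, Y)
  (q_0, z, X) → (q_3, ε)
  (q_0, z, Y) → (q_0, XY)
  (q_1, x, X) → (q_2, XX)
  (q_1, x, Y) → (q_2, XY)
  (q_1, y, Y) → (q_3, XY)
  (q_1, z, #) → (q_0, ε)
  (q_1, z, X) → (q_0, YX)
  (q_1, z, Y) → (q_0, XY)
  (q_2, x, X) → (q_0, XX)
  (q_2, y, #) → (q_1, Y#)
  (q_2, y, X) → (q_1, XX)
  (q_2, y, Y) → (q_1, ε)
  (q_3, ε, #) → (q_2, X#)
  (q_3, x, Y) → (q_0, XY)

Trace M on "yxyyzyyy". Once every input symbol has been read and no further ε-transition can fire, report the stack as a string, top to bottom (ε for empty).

(q_0, yxyyzyyy, #)
  read y, top #: go to q_3, push YY# → (q_3, xyyzyyy, YY#)
  read x, top Y: go to q_0, push XY → (q_0, yyzyyy, XYY#)
  read y, top X: go to q_2, push Y → (q_2, yzyyy, YYY#)
  read y, top Y: go to q_1, push ε → (q_1, zyyy, YY#)
  read z, top Y: go to q_0, push XY → (q_0, yyy, XYY#)
  read y, top X: go to q_2, push Y → (q_2, yy, YYY#)
  read y, top Y: go to q_1, push ε → (q_1, y, YY#)
  read y, top Y: go to q_3, push XY → (q_3, ε, XYY#)
All input consumed in state q_3 with stack XYY#.

XYY#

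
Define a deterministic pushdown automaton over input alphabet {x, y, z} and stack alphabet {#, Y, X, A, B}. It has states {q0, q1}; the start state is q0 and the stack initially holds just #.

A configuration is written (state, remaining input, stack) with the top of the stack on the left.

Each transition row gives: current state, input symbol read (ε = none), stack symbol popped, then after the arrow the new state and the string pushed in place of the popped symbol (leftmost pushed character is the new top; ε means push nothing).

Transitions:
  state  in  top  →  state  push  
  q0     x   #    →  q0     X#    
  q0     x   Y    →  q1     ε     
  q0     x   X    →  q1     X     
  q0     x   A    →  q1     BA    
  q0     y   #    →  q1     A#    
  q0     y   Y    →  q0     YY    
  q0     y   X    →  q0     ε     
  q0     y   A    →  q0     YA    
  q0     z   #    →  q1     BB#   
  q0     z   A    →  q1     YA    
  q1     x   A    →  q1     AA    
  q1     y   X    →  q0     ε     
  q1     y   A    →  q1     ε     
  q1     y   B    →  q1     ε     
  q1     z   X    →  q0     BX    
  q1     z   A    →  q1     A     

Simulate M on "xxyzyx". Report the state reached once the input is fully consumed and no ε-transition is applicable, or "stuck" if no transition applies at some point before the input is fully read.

(q0, xxyzyx, #)
  read x, top #: go to q0, push X# → (q0, xyzyx, X#)
  read x, top X: go to q1, push X → (q1, yzyx, X#)
  read y, top X: go to q0, push ε → (q0, zyx, #)
  read z, top #: go to q1, push BB# → (q1, yx, BB#)
  read y, top B: go to q1, push ε → (q1, x, B#)
No transition for (q1, x, top B); M blocks with input x remaining.

stuck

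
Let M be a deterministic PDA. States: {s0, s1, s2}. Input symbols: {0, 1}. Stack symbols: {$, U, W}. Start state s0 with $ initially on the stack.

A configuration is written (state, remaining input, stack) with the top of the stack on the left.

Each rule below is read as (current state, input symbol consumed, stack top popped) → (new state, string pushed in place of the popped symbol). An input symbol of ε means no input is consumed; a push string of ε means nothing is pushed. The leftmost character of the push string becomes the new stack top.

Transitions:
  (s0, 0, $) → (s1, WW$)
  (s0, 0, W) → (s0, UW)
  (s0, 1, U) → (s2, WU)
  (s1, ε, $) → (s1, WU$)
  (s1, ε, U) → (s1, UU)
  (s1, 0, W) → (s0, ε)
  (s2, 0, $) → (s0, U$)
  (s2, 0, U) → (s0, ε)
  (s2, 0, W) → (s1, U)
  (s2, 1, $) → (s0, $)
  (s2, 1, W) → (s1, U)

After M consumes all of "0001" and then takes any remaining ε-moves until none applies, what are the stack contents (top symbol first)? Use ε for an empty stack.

(s0, 0001, $)
  read 0, top $: go to s1, push WW$ → (s1, 001, WW$)
  read 0, top W: go to s0, push ε → (s0, 01, W$)
  read 0, top W: go to s0, push UW → (s0, 1, UW$)
  read 1, top U: go to s2, push WU → (s2, ε, WUW$)
All input consumed in state s2 with stack WUW$.

WUW$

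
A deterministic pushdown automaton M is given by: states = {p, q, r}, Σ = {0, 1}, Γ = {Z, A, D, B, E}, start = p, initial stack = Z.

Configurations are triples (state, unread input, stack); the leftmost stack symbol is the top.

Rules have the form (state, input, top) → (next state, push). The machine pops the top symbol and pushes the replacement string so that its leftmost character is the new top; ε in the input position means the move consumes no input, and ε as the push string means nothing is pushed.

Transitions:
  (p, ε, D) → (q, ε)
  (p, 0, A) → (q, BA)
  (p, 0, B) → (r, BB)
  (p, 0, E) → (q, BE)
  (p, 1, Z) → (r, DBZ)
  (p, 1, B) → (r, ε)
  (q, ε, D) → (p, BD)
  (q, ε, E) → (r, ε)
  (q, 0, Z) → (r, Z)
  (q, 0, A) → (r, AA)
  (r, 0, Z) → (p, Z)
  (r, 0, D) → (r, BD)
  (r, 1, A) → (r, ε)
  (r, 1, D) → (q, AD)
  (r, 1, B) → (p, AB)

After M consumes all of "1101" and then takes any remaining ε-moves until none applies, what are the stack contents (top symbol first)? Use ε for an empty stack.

ADBZ

(p, 1101, Z) ⊢ (r, 101, DBZ) ⊢ (q, 01, ADBZ) ⊢ (r, 1, AADBZ) ⊢ (r, ε, ADBZ)
All input consumed in state r with stack ADBZ.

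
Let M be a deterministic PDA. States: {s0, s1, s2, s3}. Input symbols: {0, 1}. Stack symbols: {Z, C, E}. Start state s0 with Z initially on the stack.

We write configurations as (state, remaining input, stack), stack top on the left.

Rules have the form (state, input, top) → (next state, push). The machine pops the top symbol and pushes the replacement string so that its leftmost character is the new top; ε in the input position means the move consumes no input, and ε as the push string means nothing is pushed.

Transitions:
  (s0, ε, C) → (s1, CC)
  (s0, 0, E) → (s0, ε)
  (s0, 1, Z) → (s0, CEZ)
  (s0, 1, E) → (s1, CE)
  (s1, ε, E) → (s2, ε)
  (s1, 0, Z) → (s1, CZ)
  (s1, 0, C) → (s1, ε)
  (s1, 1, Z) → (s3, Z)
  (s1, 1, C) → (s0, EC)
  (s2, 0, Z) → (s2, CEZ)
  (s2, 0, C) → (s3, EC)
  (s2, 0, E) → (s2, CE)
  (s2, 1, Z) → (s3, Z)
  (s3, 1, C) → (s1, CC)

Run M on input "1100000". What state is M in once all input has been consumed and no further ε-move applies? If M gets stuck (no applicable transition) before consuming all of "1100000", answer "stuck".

(s0, 1100000, Z) ⊢ (s0, 100000, CEZ) ⊢ (s1, 100000, CCEZ) ⊢ (s0, 00000, ECCEZ) ⊢ (s0, 0000, CCEZ) ⊢ (s1, 0000, CCCEZ) ⊢ (s1, 000, CCEZ) ⊢ (s1, 00, CEZ) ⊢ (s1, 0, EZ) ⊢ (s2, 0, Z) ⊢ (s2, ε, CEZ)
All input consumed; M is in state s2.

s2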